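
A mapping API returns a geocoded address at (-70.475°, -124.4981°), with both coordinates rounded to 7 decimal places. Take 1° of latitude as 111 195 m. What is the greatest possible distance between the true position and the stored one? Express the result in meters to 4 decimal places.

0.0059 meters

Rounding to 7 decimal places leaves each coordinate within ±5e-08° of the true value.
North–south component: 5e-08° × 111195 = 0.00555975 m.
E–W at 70.475°: 5e-08° × 111195 × cos 70.475° = 5e-08 × 111195 × 0.3342 ≈ 0.00185817 m.
Combining orthogonally: (0.00555975² + 0.00185817²)^½ ≈ 0.00586205 m.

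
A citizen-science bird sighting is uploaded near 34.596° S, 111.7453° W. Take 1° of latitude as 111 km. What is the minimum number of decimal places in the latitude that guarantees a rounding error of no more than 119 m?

3 decimal places

One degree of latitude covers 111000 m.
Rounding to N decimal places gives at most 0.5 × 10⁻ᴺ degrees of error, i.e. 0.5 × 10⁻ᴺ × 111000 m.
Need 0.5 × 111000 × 10⁻ᴺ ≤ 119 → 10⁻ᴺ ≤ 2.144e-03, so N ≥ 2.67.
At 2 places the error can reach 555 m, but 3 places keeps it to 55.5 m.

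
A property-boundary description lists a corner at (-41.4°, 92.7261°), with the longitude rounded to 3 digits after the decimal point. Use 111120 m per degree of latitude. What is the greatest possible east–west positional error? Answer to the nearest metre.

Rounding to 3 decimal places leaves the longitude within ±0.0005° of the true value.
Parallels shrink by cos φ, so at 41.4° a degree of longitude is 111120 × 0.7501 ≈ 83352.3 m.
Maximum E–W displacement: 0.0005 × 83352.3 = 41.6762 m.

42 metres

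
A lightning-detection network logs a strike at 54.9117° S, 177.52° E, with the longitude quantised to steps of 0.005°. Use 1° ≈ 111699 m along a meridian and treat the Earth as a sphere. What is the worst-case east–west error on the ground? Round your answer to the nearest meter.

With a 0.005° grid the true value lies within half a step, ±0.005°/2 = ±0.0025°, of the stored one.
One degree of longitude at 54.9117° is 111699 × cos 54.9117° ≈ 111699 × 0.5748 = 64208.8 m.
East–west error: 0.0025° × 64208.8 m/° ≈ 160.522 m.

161 meters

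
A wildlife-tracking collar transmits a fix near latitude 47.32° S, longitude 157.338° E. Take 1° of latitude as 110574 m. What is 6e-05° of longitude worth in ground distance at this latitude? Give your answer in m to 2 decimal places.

4.50 m

6e-05° of longitude at 47.32° is 6e-05 × 110574 × cos 47.32° ≈ 6e-05 × 74958.5 = 4.49751 m.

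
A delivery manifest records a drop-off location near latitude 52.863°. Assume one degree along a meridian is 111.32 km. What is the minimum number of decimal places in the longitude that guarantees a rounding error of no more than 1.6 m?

5

At 52.863° one degree of longitude covers 111320 × cos 52.863° ≈ 111320 × 0.6037 ≈ 67206.4 m.
N decimal places → at most half a unit in the last place, 0.5 × 10⁻ᴺ° = 67206.4/2 × 10⁻ᴺ m.
Need 0.5 × 67206.4 × 10⁻ᴺ ≤ 1.6 → 10⁻ᴺ ≤ 4.761e-05, so N ≥ 4.32.
So 5 decimal places suffice (0.336 m); 4 would allow up to 3.36 m.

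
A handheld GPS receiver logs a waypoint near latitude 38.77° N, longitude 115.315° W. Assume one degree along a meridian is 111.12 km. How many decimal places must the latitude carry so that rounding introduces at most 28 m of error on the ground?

4 decimal places

One degree of latitude covers 111120 m.
Rounding to N decimal places gives at most 0.5 × 10⁻ᴺ degrees of error, i.e. 0.5 × 10⁻ᴺ × 111120 m.
Need 0.5 × 111120 × 10⁻ᴺ ≤ 28 → 10⁻ᴺ ≤ 5.040e-04, so N ≥ 3.30.
So 4 decimal places suffice (5.56 m); 3 would allow up to 55.6 m.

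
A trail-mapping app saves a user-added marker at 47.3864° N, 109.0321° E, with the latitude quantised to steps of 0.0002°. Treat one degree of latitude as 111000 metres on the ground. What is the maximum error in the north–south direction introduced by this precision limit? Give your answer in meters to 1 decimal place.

With a 0.0002° grid the true value lies within half a step, ±0.0002°/2 = ±0.0001°, of the stored one.
Along the meridian that is 0.0001° × 111000 m/° = 11.1 m.

11.1 meters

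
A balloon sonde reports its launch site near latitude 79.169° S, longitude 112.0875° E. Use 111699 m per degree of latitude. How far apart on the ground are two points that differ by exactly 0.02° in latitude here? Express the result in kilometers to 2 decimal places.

2.23 kilometers

Along a meridian 0.02° is 0.02 × 111699 = 2233.98 m.
That is 2233.98 m = 2.234 km.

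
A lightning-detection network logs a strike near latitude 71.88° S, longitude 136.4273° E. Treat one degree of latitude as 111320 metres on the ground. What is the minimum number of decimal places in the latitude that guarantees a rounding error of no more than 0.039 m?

7

One degree of latitude covers 111320 m.
With N decimal places the half-ulp bound is 0.5·10⁻ᴺ°, or 0.5·10⁻ᴺ × 111320 m on the ground.
Setting 55660 × 10⁻ᴺ ≤ 0.039 gives 10ᴺ ≥ 1.427e+06, i.e. N ≥ 6.15.
N = 6 would give 0.0557 m (too coarse); N = 7 gives 0.00557 m ≤ 0.039 m.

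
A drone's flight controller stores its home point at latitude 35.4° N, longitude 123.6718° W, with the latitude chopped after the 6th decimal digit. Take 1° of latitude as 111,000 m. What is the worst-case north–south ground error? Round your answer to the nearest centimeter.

11 centimeters

Truncating at 6 decimal places can drop up to a full unit in the last place, so the latitude may be off by as much as 1e-06°.
Along the meridian that is 1e-06° × 111000 m/° = 0.111 m.
That is 0.111 m = 11.1 cm.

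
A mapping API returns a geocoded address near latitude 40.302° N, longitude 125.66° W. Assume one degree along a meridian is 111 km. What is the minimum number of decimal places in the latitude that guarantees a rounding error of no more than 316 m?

One degree of latitude covers 111000 m.
Rounding to N decimal places gives at most 0.5 × 10⁻ᴺ degrees of error, i.e. 0.5 × 10⁻ᴺ × 111000 m.
Setting 55500 × 10⁻ᴺ ≤ 316 gives 10ᴺ ≥ 175.6, i.e. N ≥ 2.24.
N = 2 would give 555 m (too coarse); N = 3 gives 55.5 m ≤ 316 m.

3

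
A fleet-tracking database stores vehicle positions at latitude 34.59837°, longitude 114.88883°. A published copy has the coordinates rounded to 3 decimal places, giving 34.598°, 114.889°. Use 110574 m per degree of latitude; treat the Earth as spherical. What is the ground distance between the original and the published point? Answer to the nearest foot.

144 feet

The latitude changed by +0.00037° and the longitude by -0.00017°.
North–south shift: 0.00037 × 110574 = 40.9124 m.
East–west at this latitude: -0.00017° × 110574 × cos 34.598° ≈ -0.00017 × 91019.7 = -15.4733 m.
Distance: √(40.9124² + 15.4733²) ≈ 43.7407 m.
In feet: 43.7407 m ÷ 0.3048 ≈ 143.51 ft.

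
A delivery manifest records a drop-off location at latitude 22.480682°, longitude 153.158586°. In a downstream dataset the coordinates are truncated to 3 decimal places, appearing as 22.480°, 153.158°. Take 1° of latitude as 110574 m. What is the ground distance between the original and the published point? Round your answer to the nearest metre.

The latitude changed by +0.000682° and the longitude by +0.000586°.
N–S: 0.000682° × 110574 m/° = 75.4115 m.
E–W at 22.48°: 0.000586° × 110574 × cos 22.48° = 0.000586 × 110574 × 0.9240 ≈ 59.8727 m.
Distance: √(75.4115² + 59.8727²) ≈ 96.2893 m.

96 metres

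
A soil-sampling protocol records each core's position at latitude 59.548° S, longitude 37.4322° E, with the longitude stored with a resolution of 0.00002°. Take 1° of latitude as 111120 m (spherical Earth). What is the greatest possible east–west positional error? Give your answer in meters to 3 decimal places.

0.563 meters

With a 0.00002° grid the true value lies within half a step, ±0.00002°/2 = ±1e-05°, of the stored one.
Parallels shrink by cos φ, so at 59.548° a degree of longitude is 111120 × 0.5068 ≈ 56317.4 m.
East–west error: 1e-05° × 56317.4 m/° ≈ 0.563174 m.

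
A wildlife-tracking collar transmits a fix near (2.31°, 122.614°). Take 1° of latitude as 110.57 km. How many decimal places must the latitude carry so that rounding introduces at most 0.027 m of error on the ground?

7 decimal places

One degree of latitude covers 110570 m.
Rounding to N decimal places gives at most 0.5 × 10⁻ᴺ degrees of error, i.e. 0.5 × 10⁻ᴺ × 110570 m.
Setting 55285 × 10⁻ᴺ ≤ 0.027 gives 10ᴺ ≥ 2.048e+06, i.e. N ≥ 6.31.
At 6 places the error can reach 0.0553 m, but 7 places keeps it to 0.00553 m.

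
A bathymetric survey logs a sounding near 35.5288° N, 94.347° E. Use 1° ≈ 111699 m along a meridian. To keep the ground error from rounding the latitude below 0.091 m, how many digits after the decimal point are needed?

One degree of latitude covers 111699 m.
N decimal places → at most half a unit in the last place, 0.5 × 10⁻ᴺ° = 111699/2 × 10⁻ᴺ m.
Need 0.5 × 111699 × 10⁻ᴺ ≤ 0.091 → 10⁻ᴺ ≤ 1.629e-06, so N ≥ 5.79.
At 5 places the error can reach 0.558 m, but 6 places keeps it to 0.0558 m.

6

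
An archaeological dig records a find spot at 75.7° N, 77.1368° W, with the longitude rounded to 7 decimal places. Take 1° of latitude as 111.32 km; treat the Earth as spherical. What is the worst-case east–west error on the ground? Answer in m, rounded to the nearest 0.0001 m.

Rounding to 7 decimal places leaves the longitude within ±5e-08° of the true value.
Parallels shrink by cos φ, so at 75.7° a degree of longitude is 111320 × 0.2470 ≈ 27495.9 m.
So at most 5e-08° × 27495.9 ≈ 0.0013748 m east–west.

0.0014 m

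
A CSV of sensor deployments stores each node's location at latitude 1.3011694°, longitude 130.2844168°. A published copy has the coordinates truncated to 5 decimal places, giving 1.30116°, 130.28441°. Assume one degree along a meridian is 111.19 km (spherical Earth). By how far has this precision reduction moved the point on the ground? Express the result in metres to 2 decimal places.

1.29 metres

Δlat = 1.3011694 − 1.30116 = +0.0000094°; Δlon = 130.2844168 − 130.28441 = +0.0000068°.
North–south shift: 0.0000094 × 111190 = 1.04519 m.
East–west at this latitude: 0.0000068° × 111190 × cos 1.30116° ≈ 0.0000068 × 111161 = 0.755897 m.
Hypotenuse of the two orthogonal shifts: √(1.04519² + 0.755897²) = 1.28988 m.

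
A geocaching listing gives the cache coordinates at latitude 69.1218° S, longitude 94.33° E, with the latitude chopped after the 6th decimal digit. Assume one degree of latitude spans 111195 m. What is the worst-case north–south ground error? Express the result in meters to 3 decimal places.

Truncating at 6 decimal places can drop up to a full unit in the last place, so the latitude may be off by as much as 1e-06°.
North–south distance: 1e-06° × 111195 m/° = 0.111195 m.

0.111 meters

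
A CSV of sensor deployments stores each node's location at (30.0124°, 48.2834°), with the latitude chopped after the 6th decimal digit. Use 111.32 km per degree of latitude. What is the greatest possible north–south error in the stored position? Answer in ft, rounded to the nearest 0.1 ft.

Truncating at 6 decimal places can drop up to a full unit in the last place, so the latitude may be off by as much as 1e-06°.
Along the meridian that is 1e-06° × 111320 m/° = 0.11132 m.
In feet: 0.11132 m ÷ 0.3048 ≈ 0.36522 ft.

0.4 ft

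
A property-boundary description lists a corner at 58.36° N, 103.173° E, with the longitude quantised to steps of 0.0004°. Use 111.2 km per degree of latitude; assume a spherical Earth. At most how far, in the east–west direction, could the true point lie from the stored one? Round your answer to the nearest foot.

With a 0.0004° grid the true value lies within half a step, ±0.0004°/2 = ±0.0002°, of the stored one.
At latitude 58.36° a degree of longitude spans 111200 m × cos 58.36° = 111200 × 0.5246 ≈ 58333.3 m.
So at most 0.0002° × 58333.3 ≈ 11.6667 m east–west.
Converting: 11.6667 m × 3.2808 ft/m ≈ 38.276 ft.

38 feet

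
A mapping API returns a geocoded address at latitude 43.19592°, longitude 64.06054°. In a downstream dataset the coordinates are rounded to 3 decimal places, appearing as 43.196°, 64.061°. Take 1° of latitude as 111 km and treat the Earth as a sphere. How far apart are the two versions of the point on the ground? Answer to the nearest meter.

38 meters

Δlat = 43.19592 − 43.196 = -0.00008°; Δlon = 64.06054 − 64.061 = -0.00046°.
North–south shift: -0.00008 × 111000 = -8.88 m.
East–west at this latitude: -0.00046° × 111000 × cos 43.196° ≈ -0.00046 × 80920.8 = -37.2236 m.
Hypotenuse of the two orthogonal shifts: √(8.88² + 37.2236²) = 38.2681 m.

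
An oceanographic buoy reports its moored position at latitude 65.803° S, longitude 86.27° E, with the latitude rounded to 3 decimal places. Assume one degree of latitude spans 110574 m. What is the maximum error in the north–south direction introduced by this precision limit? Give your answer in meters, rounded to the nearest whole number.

55 meters

Rounding to 3 decimal places leaves the latitude within ±0.0005° of the true value.
North–south distance: 0.0005° × 110574 m/° = 55.287 m.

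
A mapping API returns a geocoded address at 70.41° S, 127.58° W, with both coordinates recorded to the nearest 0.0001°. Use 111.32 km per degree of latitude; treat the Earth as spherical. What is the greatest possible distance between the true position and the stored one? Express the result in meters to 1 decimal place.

Rounding to 4 decimal places leaves each coordinate within ±5e-05° of the true value.
North–south component: 5e-05° × 111320 = 5.566 m.
East–west component at 70.41°: 5e-05° × 111320 × cos 70.41° ≈ 5e-05 × 37324.2 ≈ 1.86621 m.
Worst case both components are at the extreme and orthogonal: √(5.566² + 1.86621²) ≈ 5.87053 m.

5.9 meters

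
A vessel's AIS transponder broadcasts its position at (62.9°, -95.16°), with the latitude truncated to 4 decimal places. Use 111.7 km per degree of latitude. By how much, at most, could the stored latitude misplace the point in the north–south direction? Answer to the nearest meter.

11 meters

Truncating at 4 decimal places can drop up to a full unit in the last place, so the latitude may be off by as much as 0.0001°.
Along the meridian that is 0.0001° × 111700 m/° = 11.17 m.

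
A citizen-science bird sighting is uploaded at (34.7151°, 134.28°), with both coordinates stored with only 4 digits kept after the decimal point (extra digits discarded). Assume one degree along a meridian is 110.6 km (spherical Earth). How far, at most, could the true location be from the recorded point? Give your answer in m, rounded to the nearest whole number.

14 m

Truncating at 4 decimal places can drop up to a full unit in the last place, so each coordinate may be off by as much as 0.0001°.
Latitude error → 0.0001 × 110600 = 11.06 m along the meridian.
Longitude error → 0.0001 × 110600 × cos 34.7151° = 0.0001 × 110600 × 0.8220 ≈ 9.09125 m.
Combining orthogonally: (11.06² + 9.09125²)^½ ≈ 14.3169 m.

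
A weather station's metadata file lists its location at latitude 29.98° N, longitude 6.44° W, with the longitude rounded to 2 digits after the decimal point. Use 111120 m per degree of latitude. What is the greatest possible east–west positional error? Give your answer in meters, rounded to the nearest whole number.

Rounding to 2 decimal places leaves the longitude within ±0.005° of the true value.
Parallels shrink by cos φ, so at 29.98° a degree of longitude is 111120 × 0.8662 ≈ 96252.1 m.
East–west error: 0.005° × 96252.1 m/° ≈ 481.261 m.

481 meters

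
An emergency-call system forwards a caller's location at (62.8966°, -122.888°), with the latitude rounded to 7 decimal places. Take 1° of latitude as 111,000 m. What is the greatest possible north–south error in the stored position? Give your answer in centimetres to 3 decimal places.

Rounding to 7 decimal places leaves the latitude within ±5e-08° of the true value.
Along the meridian that is 5e-08° × 111000 m/° = 0.00555 m.
That is 0.00555 m = 0.555 cm.

0.555 centimetres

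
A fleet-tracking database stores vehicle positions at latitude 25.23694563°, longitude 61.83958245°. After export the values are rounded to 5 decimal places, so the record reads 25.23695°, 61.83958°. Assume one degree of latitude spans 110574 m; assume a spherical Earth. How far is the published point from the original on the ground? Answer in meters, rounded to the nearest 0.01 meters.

0.54 meters

Δlat = 25.23694563 − 25.23695 = -0.00000437°; Δlon = 61.83958245 − 61.83958 = +0.00000245°.
North–south shift: -0.00000437 × 110574 = -0.483208 m.
E–W at 25.237°: 0.00000245° × 110574 × cos 25.237° = 0.00000245 × 110574 × 0.9046 ≈ 0.245049 m.
Distance: √(0.483208² + 0.245049²) ≈ 0.541793 m.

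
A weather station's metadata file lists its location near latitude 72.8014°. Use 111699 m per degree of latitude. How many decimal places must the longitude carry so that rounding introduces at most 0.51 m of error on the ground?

At 72.8014° one degree of longitude covers 111699 × cos 72.8014° ≈ 111699 × 0.2957 ≈ 33027.7 m.
With N decimal places the half-ulp bound is 0.5·10⁻ᴺ°, or 0.5·10⁻ᴺ × 33027.7 m on the ground.
Setting 16513.8 × 10⁻ᴺ ≤ 0.51 gives 10ᴺ ≥ 3.238e+04, i.e. N ≥ 4.51.
At 4 places the error can reach 1.65 m, but 5 places keeps it to 0.165 m.

5 decimal places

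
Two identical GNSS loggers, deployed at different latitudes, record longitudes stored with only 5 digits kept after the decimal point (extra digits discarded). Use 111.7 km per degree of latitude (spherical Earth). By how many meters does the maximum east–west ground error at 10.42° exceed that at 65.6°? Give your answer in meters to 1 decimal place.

0.6 meters

Truncating at 5 decimal places can drop up to a full unit in the last place, so the longitude may be off by as much as 1e-05°.
Error at 10.42° = 1e-05° × 111700 × cos 10.42° ≈ 1.117 × 0.9835 = 1.0986 m.
At 65.6°: 1e-05° × 111700 × cos 65.6° = 1e-05 × 111700 × 0.4131 ≈ 0.46144 m.
So the lower-latitude error exceeds the higher by 1.0986 − 0.46144 = 0.63714 m.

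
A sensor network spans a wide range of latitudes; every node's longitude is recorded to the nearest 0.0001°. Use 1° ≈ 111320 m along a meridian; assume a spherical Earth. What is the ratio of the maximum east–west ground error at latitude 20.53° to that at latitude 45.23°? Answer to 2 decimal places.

Rounding to 4 decimal places leaves the longitude within ±5e-05° of the true value.
Error at 20.53° = 5e-05° × 111320 × cos 20.53° ≈ 5.566 × 0.9365 = 5.2125 m.
Error at 45.23° = 5e-05° × 111320 × cos 45.23° ≈ 5.566 × 0.7043 = 3.9199 m.
The ratio reduces to cos 20.53° / cos 45.23° = 0.9365/0.7043 ≈ 1.3297.

1.33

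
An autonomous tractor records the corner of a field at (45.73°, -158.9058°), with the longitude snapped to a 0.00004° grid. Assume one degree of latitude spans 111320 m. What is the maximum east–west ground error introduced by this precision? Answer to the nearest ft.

With a 0.00004° grid the true value lies within half a step, ±0.00004°/2 = ±2e-05°, of the stored one.
At latitude 45.73° a degree of longitude spans 111320 m × cos 45.73° = 111320 × 0.6980 ≈ 77705.9 m.
East–west error: 2e-05° × 77705.9 m/° ≈ 1.55412 m.
Converting: 1.55412 m × 3.2808 ft/m ≈ 5.0988 ft.

5 ft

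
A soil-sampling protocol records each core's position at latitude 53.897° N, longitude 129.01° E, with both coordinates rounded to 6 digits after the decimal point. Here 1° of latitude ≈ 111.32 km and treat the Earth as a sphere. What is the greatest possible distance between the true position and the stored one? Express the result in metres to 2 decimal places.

0.06 metres

Rounding to 6 decimal places leaves each coordinate within ±5e-07° of the true value.
Latitude error → 5e-07 × 111320 = 0.05566 m along the meridian.
East–west component at 53.897°: 5e-07° × 111320 × cos 53.897° ≈ 5e-07 × 65594 ≈ 0.032797 m.
Worst case both components are at the extreme and orthogonal: √(0.05566² + 0.032797²) ≈ 0.064604 m.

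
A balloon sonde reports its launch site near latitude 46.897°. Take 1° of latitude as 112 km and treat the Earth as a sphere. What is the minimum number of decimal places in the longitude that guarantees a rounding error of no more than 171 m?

3

At 46.897° one degree of longitude covers 112000 × cos 46.897° ≈ 112000 × 0.6833 ≈ 76530.9 m.
N decimal places → at most half a unit in the last place, 0.5 × 10⁻ᴺ° = 76530.9/2 × 10⁻ᴺ m.
Setting 38265.5 × 10⁻ᴺ ≤ 171 gives 10ᴺ ≥ 223.8, i.e. N ≥ 2.35.
So 3 decimal places suffice (38.3 m); 2 would allow up to 383 m.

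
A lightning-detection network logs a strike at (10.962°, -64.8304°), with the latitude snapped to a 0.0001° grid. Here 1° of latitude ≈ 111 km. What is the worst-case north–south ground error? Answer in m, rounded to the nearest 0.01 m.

With a 0.0001° grid the true value lies within half a step, ±0.0001°/2 = ±5e-05°, of the stored one.
So the N–S error is at most 5e-05 × 111000 = 5.55 m.

5.55 m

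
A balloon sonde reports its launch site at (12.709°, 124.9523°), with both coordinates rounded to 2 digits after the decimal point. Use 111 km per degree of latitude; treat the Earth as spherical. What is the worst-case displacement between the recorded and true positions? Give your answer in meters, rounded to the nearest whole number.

775 meters

Rounding to 2 decimal places leaves each coordinate within ±0.005° of the true value.
North–south component: 0.005° × 111000 = 555 m.
Longitude error → 0.005 × 111000 × cos 12.709° = 0.005 × 111000 × 0.9755 ≈ 541.402 m.
Worst case both components are at the extreme and orthogonal: √(555² + 541.402²) ≈ 775.333 m.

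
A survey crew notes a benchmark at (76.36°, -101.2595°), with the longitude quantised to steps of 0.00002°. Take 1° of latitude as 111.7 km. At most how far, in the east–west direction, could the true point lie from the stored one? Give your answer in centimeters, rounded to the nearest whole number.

With a 0.00002° grid the true value lies within half a step, ±0.00002°/2 = ±1e-05°, of the stored one.
Parallels shrink by cos φ, so at 76.36° a degree of longitude is 111700 × 0.2358 ≈ 26341.2 m.
East–west error: 1e-05° × 26341.2 m/° ≈ 0.263412 m.
That is 0.263412 m = 26.341 cm.

26 centimeters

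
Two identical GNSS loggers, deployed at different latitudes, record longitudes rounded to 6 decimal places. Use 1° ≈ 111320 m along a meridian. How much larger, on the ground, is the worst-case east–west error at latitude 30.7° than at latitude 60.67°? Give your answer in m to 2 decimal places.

Rounding to 6 decimal places leaves the longitude within ±5e-07° of the true value.
At 30.7°: 5e-07° × 111320 × cos 30.7° = 5e-07 × 111320 × 0.8599 ≈ 0.047859 m.
Error at 60.67° = 5e-07° × 111320 × cos 60.67° ≈ 0.05566 × 0.4898 = 0.027264 m.
So the lower-latitude error exceeds the higher by 0.047859 − 0.027264 = 0.020595 m.

0.02 m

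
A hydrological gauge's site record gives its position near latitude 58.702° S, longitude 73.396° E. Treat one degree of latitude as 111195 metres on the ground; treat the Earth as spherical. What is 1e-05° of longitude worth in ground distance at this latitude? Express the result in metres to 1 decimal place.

0.6 metres

1e-05° of longitude at 58.702° is 1e-05 × 111195 × cos 58.702° ≈ 1e-05 × 57764.6 = 0.577646 m.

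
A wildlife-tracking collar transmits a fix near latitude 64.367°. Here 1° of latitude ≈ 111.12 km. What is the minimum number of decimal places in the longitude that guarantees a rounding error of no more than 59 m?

At 64.367° one degree of longitude covers 111120 × cos 64.367° ≈ 111120 × 0.4326 ≈ 48071.1 m.
With N decimal places the half-ulp bound is 0.5·10⁻ᴺ°, or 0.5·10⁻ᴺ × 48071.1 m on the ground.
Setting 24035.5 × 10⁻ᴺ ≤ 59 gives 10ᴺ ≥ 407.4, i.e. N ≥ 2.61.
At 2 places the error can reach 240 m, but 3 places keeps it to 24 m.

3 decimal places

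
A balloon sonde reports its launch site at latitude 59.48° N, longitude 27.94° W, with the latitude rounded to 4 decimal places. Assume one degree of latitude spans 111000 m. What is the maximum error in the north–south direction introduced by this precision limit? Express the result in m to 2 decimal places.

5.55 m

Rounding to 4 decimal places leaves the latitude within ±5e-05° of the true value.
So the N–S error is at most 5e-05 × 111000 = 5.55 m.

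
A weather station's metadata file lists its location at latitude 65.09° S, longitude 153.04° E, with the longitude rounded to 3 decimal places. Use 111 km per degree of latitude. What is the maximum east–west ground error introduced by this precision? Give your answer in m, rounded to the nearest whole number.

23 m

Rounding to 3 decimal places leaves the longitude within ±0.0005° of the true value.
One degree of longitude at 65.09° is 111000 × cos 65.09° ≈ 111000 × 0.4212 = 46752.5 m.
Maximum E–W displacement: 0.0005 × 46752.5 = 23.3763 m.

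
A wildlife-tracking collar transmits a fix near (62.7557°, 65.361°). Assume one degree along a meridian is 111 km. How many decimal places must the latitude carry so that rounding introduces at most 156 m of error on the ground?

3 decimal places

One degree of latitude covers 111000 m.
N decimal places → at most half a unit in the last place, 0.5 × 10⁻ᴺ° = 111000/2 × 10⁻ᴺ m.
Setting 55500 × 10⁻ᴺ ≤ 156 gives 10ᴺ ≥ 355.8, i.e. N ≥ 2.55.
N = 2 would give 555 m (too coarse); N = 3 gives 55.5 m ≤ 156 m.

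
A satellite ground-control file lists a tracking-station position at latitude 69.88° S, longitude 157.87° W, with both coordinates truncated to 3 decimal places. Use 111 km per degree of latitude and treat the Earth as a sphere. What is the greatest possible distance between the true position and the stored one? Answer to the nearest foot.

385 feet

Truncating at 3 decimal places can drop up to a full unit in the last place, so each coordinate may be off by as much as 0.001°.
North–south component: 0.001° × 111000 = 111 m.
E–W at 69.88°: 0.001° × 111000 × cos 69.88° = 0.001 × 111000 × 0.3440 ≈ 38.1826 m.
Combining orthogonally: (111² + 38.1826²)^½ ≈ 117.384 m.
In feet: 117.384 m ÷ 0.3048 ≈ 385.12 ft.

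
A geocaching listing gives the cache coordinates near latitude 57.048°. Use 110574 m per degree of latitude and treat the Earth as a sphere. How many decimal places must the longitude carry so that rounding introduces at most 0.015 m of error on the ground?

At 57.048° one degree of longitude covers 110574 × cos 57.048° ≈ 110574 × 0.5439 ≈ 60145.2 m.
N decimal places → at most half a unit in the last place, 0.5 × 10⁻ᴺ° = 60145.2/2 × 10⁻ᴺ m.
Need 0.5 × 60145.2 × 10⁻ᴺ ≤ 0.015 → 10⁻ᴺ ≤ 4.988e-07, so N ≥ 6.30.
N = 6 would give 0.0301 m (too coarse); N = 7 gives 0.00301 m ≤ 0.015 m.

7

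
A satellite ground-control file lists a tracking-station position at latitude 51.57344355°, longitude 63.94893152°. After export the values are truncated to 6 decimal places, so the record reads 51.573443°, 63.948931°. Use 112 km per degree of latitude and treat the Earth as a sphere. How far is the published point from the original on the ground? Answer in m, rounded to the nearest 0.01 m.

The latitude changed by +0.00000055° and the longitude by +0.00000052°.
North–south shift: 0.00000055 × 112000 = 0.0616 m.
E–W at 51.5734°: 0.00000052° × 112000 × cos 51.5734° = 0.00000052 × 112000 × 0.6215 ≈ 0.0361968 m.
Distance: √(0.0616² + 0.0361968²) ≈ 0.0714477 m.

0.07 m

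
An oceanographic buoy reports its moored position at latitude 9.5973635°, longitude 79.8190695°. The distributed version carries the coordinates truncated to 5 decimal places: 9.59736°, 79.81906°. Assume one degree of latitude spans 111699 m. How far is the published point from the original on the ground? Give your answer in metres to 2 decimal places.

1.12 metres

Δlat = 9.5973635 − 9.59736 = +0.0000035°; Δlon = 79.8190695 − 79.81906 = +0.0000095°.
N–S: 0.0000035° × 111699 m/° = 0.390947 m.
East–west at this latitude: 0.0000095° × 111699 × cos 9.59736° ≈ 0.0000095 × 110136 = 1.04629 m.
Distance: √(0.390947² + 1.04629²) ≈ 1.11694 m.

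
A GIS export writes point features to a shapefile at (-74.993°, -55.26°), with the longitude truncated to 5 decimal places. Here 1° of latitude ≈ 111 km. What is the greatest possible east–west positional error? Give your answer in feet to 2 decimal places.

0.94 feet

Truncating at 5 decimal places can drop up to a full unit in the last place, so the longitude may be off by as much as 1e-05°.
At latitude 74.993° a degree of longitude spans 111000 m × cos 74.993° = 111000 × 0.2589 ≈ 28742 m.
So at most 1e-05° × 28742 ≈ 0.28742 m east–west.
Converting: 0.28742 m × 3.2808 ft/m ≈ 0.94298 ft.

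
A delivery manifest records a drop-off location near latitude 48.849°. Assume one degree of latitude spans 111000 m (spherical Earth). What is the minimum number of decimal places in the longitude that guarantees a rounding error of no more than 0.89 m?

At 48.849° one degree of longitude covers 111000 × cos 48.849° ≈ 111000 × 0.6580 ≈ 73043.1 m.
N decimal places → at most half a unit in the last place, 0.5 × 10⁻ᴺ° = 73043.1/2 × 10⁻ᴺ m.
Need 0.5 × 73043.1 × 10⁻ᴺ ≤ 0.89 → 10⁻ᴺ ≤ 2.437e-05, so N ≥ 4.61.
At 4 places the error can reach 3.65 m, but 5 places keeps it to 0.365 m.

5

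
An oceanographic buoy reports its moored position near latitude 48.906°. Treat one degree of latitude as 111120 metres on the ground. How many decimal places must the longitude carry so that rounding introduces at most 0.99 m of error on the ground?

5 decimal places

At 48.906° one degree of longitude covers 111120 × cos 48.906° ≈ 111120 × 0.6573 ≈ 73038.8 m.
N decimal places → at most half a unit in the last place, 0.5 × 10⁻ᴺ° = 73038.8/2 × 10⁻ᴺ m.
Need 0.5 × 73038.8 × 10⁻ᴺ ≤ 0.99 → 10⁻ᴺ ≤ 2.711e-05, so N ≥ 4.57.
N = 4 would give 3.65 m (too coarse); N = 5 gives 0.365 m ≤ 0.99 m.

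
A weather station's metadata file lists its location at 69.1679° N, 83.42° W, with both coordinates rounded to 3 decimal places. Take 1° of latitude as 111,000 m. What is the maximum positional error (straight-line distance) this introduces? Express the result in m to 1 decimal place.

58.9 m

Rounding to 3 decimal places leaves each coordinate within ±0.0005° of the true value.
Latitude error → 0.0005 × 111000 = 55.5 m along the meridian.
Longitude error → 0.0005 × 111000 × cos 69.1679° = 0.0005 × 111000 × 0.3556 ≈ 19.7375 m.
The two errors are perpendicular, so the maximum displacement is √(55.5² + 19.7375²) ≈ 58.9052 m.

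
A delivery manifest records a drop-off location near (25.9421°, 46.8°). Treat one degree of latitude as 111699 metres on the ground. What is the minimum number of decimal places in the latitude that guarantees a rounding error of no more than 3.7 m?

5 decimal places

One degree of latitude covers 111699 m.
N decimal places → at most half a unit in the last place, 0.5 × 10⁻ᴺ° = 111699/2 × 10⁻ᴺ m.
Need 0.5 × 111699 × 10⁻ᴺ ≤ 3.7 → 10⁻ᴺ ≤ 6.625e-05, so N ≥ 4.18.
N = 4 would give 5.58 m (too coarse); N = 5 gives 0.558 m ≤ 3.7 m.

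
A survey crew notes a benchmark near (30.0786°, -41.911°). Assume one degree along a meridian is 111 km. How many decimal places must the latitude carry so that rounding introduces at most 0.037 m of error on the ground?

One degree of latitude covers 111000 m.
N decimal places → at most half a unit in the last place, 0.5 × 10⁻ᴺ° = 111000/2 × 10⁻ᴺ m.
Need 0.5 × 111000 × 10⁻ᴺ ≤ 0.037 → 10⁻ᴺ ≤ 6.667e-07, so N ≥ 6.18.
At 6 places the error can reach 0.0555 m, but 7 places keeps it to 0.00555 m.

7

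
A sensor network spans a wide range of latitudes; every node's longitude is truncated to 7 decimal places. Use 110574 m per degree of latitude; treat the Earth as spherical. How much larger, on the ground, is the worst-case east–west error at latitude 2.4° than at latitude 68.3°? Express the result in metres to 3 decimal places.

0.007 metres

Truncating at 7 decimal places can drop up to a full unit in the last place, so the longitude may be off by as much as 1e-07°.
At 2.4°: 1e-07° × 110574 × cos 2.4° = 1e-07 × 110574 × 0.9991 ≈ 0.011048 m.
At 68.3°: 1e-07° × 110574 × cos 68.3° = 1e-07 × 110574 × 0.3697 ≈ 0.0040884 m.
So the lower-latitude error exceeds the higher by 0.011048 − 0.0040884 = 0.0069593 m.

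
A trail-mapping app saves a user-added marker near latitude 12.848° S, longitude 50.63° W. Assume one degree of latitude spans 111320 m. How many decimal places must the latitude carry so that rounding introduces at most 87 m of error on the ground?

3 decimal places

One degree of latitude covers 111320 m.
With N decimal places the half-ulp bound is 0.5·10⁻ᴺ°, or 0.5·10⁻ᴺ × 111320 m on the ground.
Need 0.5 × 111320 × 10⁻ᴺ ≤ 87 → 10⁻ᴺ ≤ 1.563e-03, so N ≥ 2.81.
So 3 decimal places suffice (55.7 m); 2 would allow up to 557 m.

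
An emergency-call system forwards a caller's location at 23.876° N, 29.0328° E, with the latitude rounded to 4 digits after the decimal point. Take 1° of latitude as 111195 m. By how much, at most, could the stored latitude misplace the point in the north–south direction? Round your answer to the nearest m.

6 m

Rounding to 4 decimal places leaves the latitude within ±5e-05° of the true value.
North–south distance: 5e-05° × 111195 m/° = 5.55975 m.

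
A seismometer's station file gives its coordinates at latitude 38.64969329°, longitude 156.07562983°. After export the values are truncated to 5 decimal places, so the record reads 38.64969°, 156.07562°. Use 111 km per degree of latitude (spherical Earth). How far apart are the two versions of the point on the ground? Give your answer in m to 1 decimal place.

Δlat = 38.64969329 − 38.64969 = +0.00000329°; Δlon = 156.07562983 − 156.07562 = +0.00000983°.
N–S: 0.00000329° × 111000 m/° = 0.36519 m.
E–W at 38.6497°: 0.00000983° × 111000 × cos 38.6497° = 0.00000983 × 111000 × 0.7810 ≈ 0.85215 m.
Combined displacement = (0.36519² + 0.85215²)^½ ≈ 0.927105 m.

0.9 m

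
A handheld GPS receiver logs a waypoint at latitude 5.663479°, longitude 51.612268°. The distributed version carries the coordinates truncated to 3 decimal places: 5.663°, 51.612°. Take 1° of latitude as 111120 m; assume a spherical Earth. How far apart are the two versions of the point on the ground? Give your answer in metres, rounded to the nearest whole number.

61 metres

Δlat = 5.663479 − 5.663 = +0.000479°; Δlon = 51.612268 − 51.612 = +0.000268°.
North–south shift: 0.000479 × 111120 = 53.2265 m.
E–W at 5.663°: 0.000268° × 111120 × cos 5.663° = 0.000268 × 111120 × 0.9951 ≈ 29.6348 m.
Combined displacement = (53.2265² + 29.6348²)^½ ≈ 60.9203 m.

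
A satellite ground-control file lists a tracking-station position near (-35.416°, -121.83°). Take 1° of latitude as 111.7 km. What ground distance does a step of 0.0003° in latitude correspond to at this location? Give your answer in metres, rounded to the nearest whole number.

34 metres

0.0003° × 111700 m/° = 33.51 m.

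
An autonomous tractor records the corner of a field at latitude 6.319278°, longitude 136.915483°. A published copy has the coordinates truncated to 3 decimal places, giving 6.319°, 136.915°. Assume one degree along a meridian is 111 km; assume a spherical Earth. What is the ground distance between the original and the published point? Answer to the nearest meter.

62 meters

Δlat = 6.319278 − 6.319 = +0.000278°; Δlon = 136.915483 − 136.915 = +0.000483°.
North–south shift: 0.000278 × 111000 = 30.858 m.
E–W at 6.319°: 0.000483° × 111000 × cos 6.319° = 0.000483 × 111000 × 0.9939 ≈ 53.2873 m.
Hypotenuse of the two orthogonal shifts: √(30.858² + 53.2873²) = 61.5772 m.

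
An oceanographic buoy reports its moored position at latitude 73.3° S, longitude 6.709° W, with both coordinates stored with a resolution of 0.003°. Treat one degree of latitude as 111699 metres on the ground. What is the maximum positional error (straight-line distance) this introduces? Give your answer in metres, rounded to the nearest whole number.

174 metres

With a 0.003° grid the true value lies within half a step, ±0.003°/2 = ±0.0015°, of the stored one.
N–S: 0.0015° × 111699 m/° = 167.548 m.
East–west component at 73.3°: 0.0015° × 111699 × cos 73.3° ≈ 0.0015 × 32097.9 ≈ 48.1468 m.
The two errors are perpendicular, so the maximum displacement is √(167.548² + 48.1468²) ≈ 174.329 m.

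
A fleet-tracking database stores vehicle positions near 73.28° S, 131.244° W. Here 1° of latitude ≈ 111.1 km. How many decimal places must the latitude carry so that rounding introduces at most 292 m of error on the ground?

One degree of latitude covers 111100 m.
N decimal places → at most half a unit in the last place, 0.5 × 10⁻ᴺ° = 111100/2 × 10⁻ᴺ m.
Setting 55550 × 10⁻ᴺ ≤ 292 gives 10ᴺ ≥ 190.2, i.e. N ≥ 2.28.
N = 2 would give 556 m (too coarse); N = 3 gives 55.6 m ≤ 292 m.

3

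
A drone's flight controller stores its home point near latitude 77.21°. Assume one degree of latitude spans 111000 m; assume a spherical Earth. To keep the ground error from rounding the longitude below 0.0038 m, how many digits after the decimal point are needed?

At 77.21° one degree of longitude covers 111000 × cos 77.21° ≈ 111000 × 0.2214 ≈ 24573 m.
With N decimal places the half-ulp bound is 0.5·10⁻ᴺ°, or 0.5·10⁻ᴺ × 24573 m on the ground.
Setting 12286.5 × 10⁻ᴺ ≤ 0.0038 gives 10ᴺ ≥ 3.233e+06, i.e. N ≥ 6.51.
At 6 places the error can reach 0.0123 m, but 7 places keeps it to 0.00123 m.

7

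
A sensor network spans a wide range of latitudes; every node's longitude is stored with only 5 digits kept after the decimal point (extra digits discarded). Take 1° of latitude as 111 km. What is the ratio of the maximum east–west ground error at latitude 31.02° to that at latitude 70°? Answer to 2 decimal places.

Truncating at 5 decimal places can drop up to a full unit in the last place, so the longitude may be off by as much as 1e-05°.
At 31.02°: 1e-05° × 111000 × cos 31.02° = 1e-05 × 111000 × 0.8570 ≈ 0.95126 m.
At 70°: 1e-05° × 111000 × cos 70° = 1e-05 × 111000 × 0.3420 ≈ 0.37964 m.
The ratio reduces to cos 31.02° / cos 70° = 0.8570/0.3420 ≈ 2.5057.

2.51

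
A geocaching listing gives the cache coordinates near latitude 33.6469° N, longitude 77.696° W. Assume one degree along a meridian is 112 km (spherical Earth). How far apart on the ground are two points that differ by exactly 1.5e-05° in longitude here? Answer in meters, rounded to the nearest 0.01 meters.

1.5e-05° of longitude at 33.6469° is 1.5e-05 × 112000 × cos 33.6469° ≈ 1.5e-05 × 93236.4 = 1.39855 m.

1.40 meters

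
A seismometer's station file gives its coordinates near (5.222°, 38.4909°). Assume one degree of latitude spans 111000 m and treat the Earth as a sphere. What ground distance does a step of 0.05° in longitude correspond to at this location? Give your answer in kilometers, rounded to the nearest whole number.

At 5.222° a degree of longitude is 111000 × cos 5.222° ≈ 110539 m, so 0.05° corresponds to 5526.96 m.
That is 5526.96 m = 5.527 km.

6 kilometers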